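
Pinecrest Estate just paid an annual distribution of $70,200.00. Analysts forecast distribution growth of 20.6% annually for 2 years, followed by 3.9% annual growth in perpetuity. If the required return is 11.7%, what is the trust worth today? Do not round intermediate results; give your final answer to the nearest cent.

D_1 = 84661.20000
D_2 = 102101.40720
Terminal value at year 2: TV = D_2×(1+g_2)/(r−g_2) = 106083.36208/0.078 = 1360043.10360
P_0 = D_1/(1+r)^1 + D_2/(1+r)^2 + TV/(1+r)^2
    = 75793.37511 + 81832.41753 + 1090049.76689 = 1247675.55953

$1247675.56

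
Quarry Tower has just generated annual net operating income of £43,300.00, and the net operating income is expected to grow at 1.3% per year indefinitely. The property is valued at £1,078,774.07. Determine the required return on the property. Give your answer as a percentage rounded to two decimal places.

5.37%

D₁ = £43,300.00 × 1.013 = £43,862.9000
P = D₁/(r − g) ⇒ r = D₁/P + g = £43,862.9000/£1,078,774.07 + 0.013 = 0.040660 + 0.013 = 0.053660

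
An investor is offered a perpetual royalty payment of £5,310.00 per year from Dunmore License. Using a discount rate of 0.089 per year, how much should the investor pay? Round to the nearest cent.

Level perpetuity: PV = C / r = £5,310.00 / 0.089 = £59,662.92

£59662.92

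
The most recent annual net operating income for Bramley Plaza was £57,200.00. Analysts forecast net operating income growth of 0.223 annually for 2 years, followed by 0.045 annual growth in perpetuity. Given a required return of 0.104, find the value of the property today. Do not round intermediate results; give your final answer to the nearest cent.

D_1 = 69955.60000
D_2 = 85555.69880
Terminal value at year 2: TV = D_2×(1+g_2)/(r−g_2) = 89405.70525/0.059 = 1515350.93637
P_0 = D_1/(1+r)^1 + D_2/(1+r)^2 + TV/(1+r)^2
    = 63365.57971 + 70195.74636 + 1243297.54153 = 1376858.86760

£1376858.87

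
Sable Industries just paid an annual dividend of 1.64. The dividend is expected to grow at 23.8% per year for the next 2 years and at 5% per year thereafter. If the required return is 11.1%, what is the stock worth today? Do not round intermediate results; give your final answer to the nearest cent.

D_1 = 2.03032
D_2 = 2.51354
Terminal value at year 2: TV = D_2×(1+g_2)/(r−g_2) = 2.63921/0.061 = 43.26579
P_0 = D_1/(1+r)^1 + D_2/(1+r)^2 + TV/(1+r)^2
    = 1.82747 + 2.03637 + 35.05230 = 38.91614

38.92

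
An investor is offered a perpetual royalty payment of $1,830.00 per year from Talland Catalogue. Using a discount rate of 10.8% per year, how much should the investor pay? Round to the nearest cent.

Level perpetuity: PV = C / r = $1,830.00 / 0.108 = $16,944.44

$16944.44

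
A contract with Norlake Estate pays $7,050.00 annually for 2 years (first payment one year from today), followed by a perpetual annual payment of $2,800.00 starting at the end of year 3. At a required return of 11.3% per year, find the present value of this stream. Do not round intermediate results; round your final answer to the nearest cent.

$32028.09

PV of 2-year annuity: $7,050.00 × [1 − (1+0.113)^−2] / 0.113 = 12025.36550
Perpetuity value at year 2: $2,800.00 / 0.113 = 24778.76106
PV of perpetuity: 24778.76106 / (1+0.113)^2 = 20002.72937
Total PV = 12025.36550 + 20002.72937 = 32028.09488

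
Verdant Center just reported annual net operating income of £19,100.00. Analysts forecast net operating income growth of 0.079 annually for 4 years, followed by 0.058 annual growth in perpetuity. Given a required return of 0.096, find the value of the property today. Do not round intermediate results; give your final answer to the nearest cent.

D_1 = 20608.90000
D_2 = 22237.00310
D_3 = 23993.72634
D_4 = 25889.23073
Terminal value at year 4: TV = D_4×(1+g_2)/(r−g_2) = 27390.80611/0.038 = 720810.68706
P_0 = D_1/(1+r)^1 + D_2/(1+r)^2 + D_3/(1+r)^3 + D_4/(1+r)^4 + TV/(1+r)^4
    = 18803.74088 + 18512.07701 + 18224.93713 + 17942.25106 + 499550.04274 = 573033.04883

£573033.05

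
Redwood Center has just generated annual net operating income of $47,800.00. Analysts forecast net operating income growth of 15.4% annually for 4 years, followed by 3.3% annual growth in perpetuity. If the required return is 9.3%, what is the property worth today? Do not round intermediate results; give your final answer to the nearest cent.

D_1 = 55161.20000
D_2 = 63656.02480
D_3 = 73459.05262
D_4 = 84771.74672
Terminal value at year 4: TV = D_4×(1+g_2)/(r−g_2) = 87569.21436/0.06 = 1459486.90607
P_0 = D_1/(1+r)^1 + D_2/(1+r)^2 + D_3/(1+r)^3 + D_4/(1+r)^4 + TV/(1+r)^4
    = 50467.70357 + 53284.29087 + 56258.07105 + 59397.81701 + 1022632.41623 = 1242040.29873

$1242040.30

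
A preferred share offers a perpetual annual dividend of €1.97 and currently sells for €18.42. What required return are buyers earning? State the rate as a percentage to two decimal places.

P = C/r ⇒ r = C/P = €1.97/€18.42 = 0.106949

10.69%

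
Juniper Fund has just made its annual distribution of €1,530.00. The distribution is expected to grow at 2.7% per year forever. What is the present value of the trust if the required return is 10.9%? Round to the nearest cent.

D₁ = D₀ × (1 + g) = €1,530.00 × 1.027 = €1,571.3100
Growing perpetuity: P = D₁ / (r − g) = €1,571.3100 / (0.109 − 0.027) = €19,162.32

€19162.32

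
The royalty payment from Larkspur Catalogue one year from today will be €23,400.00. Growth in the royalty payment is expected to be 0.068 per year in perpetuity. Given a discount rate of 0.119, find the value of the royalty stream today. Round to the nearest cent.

Growing perpetuity: P = D₁ / (r − g) = €23,400.0000 / (0.119 − 0.068) = €458,823.53

€458823.53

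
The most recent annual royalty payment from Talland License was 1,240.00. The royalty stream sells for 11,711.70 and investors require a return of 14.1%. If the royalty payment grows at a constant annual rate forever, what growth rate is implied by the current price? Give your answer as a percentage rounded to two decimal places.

P = D₀(1+g)/(r−g) ⇒ P(r−g) = D₀(1+g) ⇒ g(P+D₀) = P·r − D₀
g = (P·r − D₀)/(P + D₀) = (11,711.70×0.141 − 1,240.00) / (11,711.70 + 1,240.00) = 0.031760

3.18%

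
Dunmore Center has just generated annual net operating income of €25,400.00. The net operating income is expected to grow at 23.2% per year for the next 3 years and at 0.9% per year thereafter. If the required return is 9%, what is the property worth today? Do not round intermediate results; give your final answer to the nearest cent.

€554704.27

D_1 = 31292.80000
D_2 = 38552.72960
D_3 = 47496.96287
Terminal value at year 3: TV = D_3×(1+g_2)/(r−g_2) = 47924.43553/0.081 = 591659.69794
P_0 = D_1/(1+r)^1 + D_2/(1+r)^2 + D_3/(1+r)^3 + TV/(1+r)^3
    = 28708.99083 + 32449.06119 + 36676.37008 + 456869.84457 = 554704.26666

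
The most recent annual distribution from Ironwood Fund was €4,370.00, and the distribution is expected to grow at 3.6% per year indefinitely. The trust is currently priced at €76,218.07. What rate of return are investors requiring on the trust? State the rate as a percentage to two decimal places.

D₁ = €4,370.00 × 1.036 = €4,527.3200
P = D₁/(r − g) ⇒ r = D₁/P + g = €4,527.3200/€76,218.07 + 0.036 = 0.059400 + 0.036 = 0.095400

9.54%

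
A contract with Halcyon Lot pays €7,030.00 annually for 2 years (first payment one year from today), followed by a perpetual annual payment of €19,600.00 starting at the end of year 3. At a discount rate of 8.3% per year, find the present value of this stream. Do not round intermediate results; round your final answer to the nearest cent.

PV of 2-year annuity: €7,030.00 × [1 − (1+0.083)^−2] / 0.083 = 12484.97513
Perpetuity value at year 2: €19,600.00 / 0.083 = 236144.57831
PV of perpetuity: 236144.57831 / (1+0.083)^2 = 201335.82830
Total PV = 12484.97513 + 201335.82830 = 213820.80343

€213820.80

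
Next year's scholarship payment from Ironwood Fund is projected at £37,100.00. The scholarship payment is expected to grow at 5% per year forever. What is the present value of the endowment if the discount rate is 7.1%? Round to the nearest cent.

Growing perpetuity: P = D₁ / (r − g) = £37,100.0000 / (0.071 − 0.05) = £1,766,666.67

£1766666.67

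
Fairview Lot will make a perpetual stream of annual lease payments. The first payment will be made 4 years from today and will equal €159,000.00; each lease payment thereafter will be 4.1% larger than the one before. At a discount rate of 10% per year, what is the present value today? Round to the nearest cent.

Value at end of year 3: C₁ / (r − g) = €159,000.00 / (0.1 − 0.041) = €2,694,915.2542
Discount to today: PV = €2,694,915.2542 / (1 + 0.1)^3 = €2,694,915.2542 / 1.331000 = €2,024,729.72

€2024729.72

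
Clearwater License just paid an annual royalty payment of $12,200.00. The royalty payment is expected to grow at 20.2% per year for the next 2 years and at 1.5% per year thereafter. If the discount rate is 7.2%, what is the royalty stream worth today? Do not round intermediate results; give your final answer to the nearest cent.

$302148.46

D_1 = 14664.40000
D_2 = 17626.60880
Terminal value at year 2: TV = D_2×(1+g_2)/(r−g_2) = 17891.00793/0.057 = 313877.33214
P_0 = D_1/(1+r)^1 + D_2/(1+r)^2 + TV/(1+r)^2
    = 13679.47761 + 15338.36949 + 273130.61454 = 302148.46164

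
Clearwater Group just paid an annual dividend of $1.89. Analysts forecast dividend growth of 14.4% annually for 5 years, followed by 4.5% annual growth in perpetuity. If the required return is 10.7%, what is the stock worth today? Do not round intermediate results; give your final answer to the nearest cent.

D_1 = 2.16216
D_2 = 2.47351
D_3 = 2.82970
D_4 = 3.23717
D_5 = 3.70333
Terminal value at year 5: TV = D_5×(1+g_2)/(r−g_2) = 3.86998/0.062 = 62.41896
P_0 = D_1/(1+r)^1 + D_2/(1+r)^2 + D_3/(1+r)^3 + D_4/(1+r)^4 + D_5/(1+r)^5 + TV/(1+r)^5
    = 1.95317 + 2.01845 + 2.08592 + 2.15564 + 2.22769 + 37.54727 = 47.98814

$47.99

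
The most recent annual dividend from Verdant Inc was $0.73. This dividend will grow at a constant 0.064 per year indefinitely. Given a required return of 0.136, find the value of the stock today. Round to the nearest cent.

$10.79

D₁ = D₀ × (1 + g) = $0.73 × 1.064 = $0.7767
Growing perpetuity: P = D₁ / (r − g) = $0.7767 / (0.136 − 0.064) = $10.79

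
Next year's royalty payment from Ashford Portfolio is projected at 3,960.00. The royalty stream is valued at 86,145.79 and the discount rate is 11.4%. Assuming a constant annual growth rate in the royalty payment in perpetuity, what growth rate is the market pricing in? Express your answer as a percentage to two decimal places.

6.80%

P = D₁/(r−g) ⇒ g = r − D₁/P = 0.114 − 3,960.00/86,145.79 = 0.068031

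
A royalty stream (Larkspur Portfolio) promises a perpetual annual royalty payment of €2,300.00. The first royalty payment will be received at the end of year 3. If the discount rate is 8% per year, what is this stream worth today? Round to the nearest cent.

€24648.49

Value at end of year 2: C / r = €2,300.00 / 0.08 = €28,750.0000
Discount to today: PV = €28,750.0000 / (1 + 0.08)^2 = €28,750.0000 / 1.166400 = €24,648.49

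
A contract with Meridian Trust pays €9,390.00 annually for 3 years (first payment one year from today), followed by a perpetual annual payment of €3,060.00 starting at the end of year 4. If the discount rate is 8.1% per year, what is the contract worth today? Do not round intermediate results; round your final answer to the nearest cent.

PV of 3-year annuity: €9,390.00 × [1 − (1+0.081)^−3] / 0.081 = 24155.34275
Perpetuity value at year 3: €3,060.00 / 0.081 = 37777.77778
PV of perpetuity: 37777.77778 / (1+0.081)^3 = 29906.06864
Total PV = 24155.34275 + 29906.06864 = 54061.41139

€54061.41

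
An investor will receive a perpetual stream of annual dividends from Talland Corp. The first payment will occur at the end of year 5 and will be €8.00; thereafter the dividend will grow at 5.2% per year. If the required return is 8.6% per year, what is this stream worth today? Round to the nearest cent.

Value at end of year 4: C₁ / (r − g) = €8.00 / (0.086 − 0.052) = €235.2941
Discount to today: PV = €235.2941 / (1 + 0.086)^4 = €235.2941 / 1.390975 = €169.16

€169.16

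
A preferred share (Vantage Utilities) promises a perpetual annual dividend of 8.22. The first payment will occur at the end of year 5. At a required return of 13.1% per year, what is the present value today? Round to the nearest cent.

38.35

Value at end of year 4: C / r = 8.22 / 0.131 = 62.7481
Discount to today: PV = 62.7481 / (1 + 0.131)^4 = 62.7481 / 1.636253 = 38.35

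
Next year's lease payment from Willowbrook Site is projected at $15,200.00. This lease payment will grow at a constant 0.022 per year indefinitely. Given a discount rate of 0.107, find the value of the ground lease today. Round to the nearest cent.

Growing perpetuity: P = D₁ / (r − g) = $15,200.0000 / (0.107 − 0.022) = $178,823.53

$178823.53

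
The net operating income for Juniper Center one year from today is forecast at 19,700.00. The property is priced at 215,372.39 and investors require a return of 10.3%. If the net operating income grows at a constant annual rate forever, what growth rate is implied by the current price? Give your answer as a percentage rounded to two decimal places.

P = D₁/(r−g) ⇒ g = r − D₁/P = 0.103 − 19,700.00/215,372.39 = 0.011531

1.15%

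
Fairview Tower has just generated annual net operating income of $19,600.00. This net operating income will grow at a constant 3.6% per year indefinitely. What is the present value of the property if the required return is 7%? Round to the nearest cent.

$597223.53

D₁ = D₀ × (1 + g) = $19,600.00 × 1.036 = $20,305.6000
Growing perpetuity: P = D₁ / (r − g) = $20,305.6000 / (0.07 − 0.036) = $597,223.53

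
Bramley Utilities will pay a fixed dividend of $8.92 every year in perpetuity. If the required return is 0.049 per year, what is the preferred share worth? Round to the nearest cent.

Level perpetuity: PV = C / r = $8.92 / 0.049 = $182.04

$182.04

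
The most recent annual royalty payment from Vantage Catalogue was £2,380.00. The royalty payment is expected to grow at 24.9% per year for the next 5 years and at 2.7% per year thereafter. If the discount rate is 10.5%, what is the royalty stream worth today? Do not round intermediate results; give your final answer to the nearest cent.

D_1 = 2972.62000
D_2 = 3712.80238
D_3 = 4637.29017
D_4 = 5791.97543
D_5 = 7234.17731
Terminal value at year 5: TV = D_5×(1+g_2)/(r−g_2) = 7429.50009/0.078 = 95250.00120
P_0 = D_1/(1+r)^1 + D_2/(1+r)^2 + D_3/(1+r)^3 + D_4/(1+r)^4 + D_5/(1+r)^5 + TV/(1+r)^5
    = 2690.15385 + 3040.72593 + 3436.98343 + 3884.87991 + 4391.14480 + 57816.73992 = 75260.62784

£75260.63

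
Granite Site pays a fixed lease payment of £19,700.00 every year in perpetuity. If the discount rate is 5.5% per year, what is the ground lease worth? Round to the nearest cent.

£358181.82

Level perpetuity: PV = C / r = £19,700.00 / 0.055 = £358,181.82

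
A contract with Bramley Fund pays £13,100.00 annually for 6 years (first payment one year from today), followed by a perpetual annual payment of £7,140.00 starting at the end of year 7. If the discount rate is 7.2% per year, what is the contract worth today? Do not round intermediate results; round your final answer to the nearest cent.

£127400.69

PV of 6-year annuity: £13,100.00 × [1 − (1+0.072)^−6] / 0.072 = 62057.99810
Perpetuity value at year 6: £7,140.00 / 0.072 = 99166.66667
PV of perpetuity: 99166.66667 / (1+0.072)^6 = 65342.68907
Total PV = 62057.99810 + 65342.68907 = 127400.68718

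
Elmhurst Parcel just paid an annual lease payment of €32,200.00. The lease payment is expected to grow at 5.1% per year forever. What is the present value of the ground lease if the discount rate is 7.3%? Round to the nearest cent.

€1538281.82

D₁ = D₀ × (1 + g) = €32,200.00 × 1.051 = €33,842.2000
Growing perpetuity: P = D₁ / (r − g) = €33,842.2000 / (0.073 − 0.051) = €1,538,281.82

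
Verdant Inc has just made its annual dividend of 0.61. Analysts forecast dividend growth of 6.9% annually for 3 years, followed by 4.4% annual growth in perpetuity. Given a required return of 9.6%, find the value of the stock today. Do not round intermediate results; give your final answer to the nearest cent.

13.11

D_1 = 0.65209
D_2 = 0.69708
D_3 = 0.74518
Terminal value at year 3: TV = D_3×(1+g_2)/(r−g_2) = 0.77797/0.052 = 14.96098
P_0 = D_1/(1+r)^1 + D_2/(1+r)^2 + D_3/(1+r)^3 + TV/(1+r)^3
    = 0.59497 + 0.58032 + 0.56602 + 11.36393 = 13.10523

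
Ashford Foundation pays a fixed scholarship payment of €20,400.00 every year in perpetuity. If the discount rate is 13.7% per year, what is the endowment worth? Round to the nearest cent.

€148905.11

Level perpetuity: PV = C / r = €20,400.00 / 0.137 = €148,905.11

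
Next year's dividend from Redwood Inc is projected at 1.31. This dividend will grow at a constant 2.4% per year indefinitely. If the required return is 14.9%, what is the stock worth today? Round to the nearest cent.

Growing perpetuity: P = D₁ / (r − g) = 1.3100 / (0.149 − 0.024) = 10.48

10.48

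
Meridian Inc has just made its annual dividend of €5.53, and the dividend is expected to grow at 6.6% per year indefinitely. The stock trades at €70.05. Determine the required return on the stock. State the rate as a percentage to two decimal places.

15.02%

D₁ = €5.53 × 1.066 = €5.8950
P = D₁/(r − g) ⇒ r = D₁/P + g = €5.8950/€70.05 + 0.066 = 0.084154 + 0.066 = 0.150154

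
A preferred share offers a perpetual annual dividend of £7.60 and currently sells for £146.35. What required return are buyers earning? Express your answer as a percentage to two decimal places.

5.19%

P = C/r ⇒ r = C/P = £7.60/£146.35 = 0.051930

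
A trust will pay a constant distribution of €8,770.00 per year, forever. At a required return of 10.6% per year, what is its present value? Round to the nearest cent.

Level perpetuity: PV = C / r = €8,770.00 / 0.106 = €82,735.85

€82735.85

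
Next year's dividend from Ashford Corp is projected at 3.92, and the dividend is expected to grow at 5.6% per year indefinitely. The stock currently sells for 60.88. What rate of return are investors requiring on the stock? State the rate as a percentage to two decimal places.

P = D₁/(r − g) ⇒ r = D₁/P + g = 3.9200/60.88 + 0.056 = 0.064389 + 0.056 = 0.120389

12.04%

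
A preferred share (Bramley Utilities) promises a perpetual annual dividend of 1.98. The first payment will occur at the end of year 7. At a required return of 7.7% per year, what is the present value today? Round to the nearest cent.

16.48

Value at end of year 6: C / r = 1.98 / 0.077 = 25.7143
Discount to today: PV = 25.7143 / (1 + 0.077)^6 = 25.7143 / 1.560609 = 16.48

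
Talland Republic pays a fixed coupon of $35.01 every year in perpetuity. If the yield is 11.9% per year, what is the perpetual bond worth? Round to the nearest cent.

Level perpetuity: PV = C / r = $35.01 / 0.119 = $294.20

$294.20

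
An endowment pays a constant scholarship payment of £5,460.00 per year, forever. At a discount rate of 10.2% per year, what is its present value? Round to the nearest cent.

Level perpetuity: PV = C / r = £5,460.00 / 0.102 = £53,529.41

£53529.41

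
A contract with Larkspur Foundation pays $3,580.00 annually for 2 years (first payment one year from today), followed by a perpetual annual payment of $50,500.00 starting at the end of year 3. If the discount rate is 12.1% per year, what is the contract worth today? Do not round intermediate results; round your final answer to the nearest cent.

PV of 2-year annuity: $3,580.00 × [1 − (1+0.121)^−2] / 0.121 = 6042.44172
Perpetuity value at year 2: $50,500.00 / 0.121 = 417355.37190
PV of perpetuity: 417355.37190 / (1+0.121)^2 = 332119.81139
Total PV = 6042.44172 + 332119.81139 = 338162.25310

$338162.25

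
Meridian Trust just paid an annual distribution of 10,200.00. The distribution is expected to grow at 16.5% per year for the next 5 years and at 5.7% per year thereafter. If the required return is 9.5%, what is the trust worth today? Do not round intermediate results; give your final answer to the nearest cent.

D_1 = 11883.00000
D_2 = 13843.69500
D_3 = 16127.90467
D_4 = 18789.00895
D_5 = 21889.19542
Terminal value at year 5: TV = D_5×(1+g_2)/(r−g_2) = 23136.87956/0.038 = 608865.25162
P_0 = D_1/(1+r)^1 + D_2/(1+r)^2 + D_3/(1+r)^3 + D_4/(1+r)^4 + D_5/(1+r)^5 + TV/(1+r)^5
    = 10852.05479 + 11545.79346 + 12283.88071 + 13069.15162 + 13904.62250 + 386768.05226 = 448423.55535

448423.56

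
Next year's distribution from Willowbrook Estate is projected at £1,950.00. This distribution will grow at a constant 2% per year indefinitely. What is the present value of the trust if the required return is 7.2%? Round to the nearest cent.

Growing perpetuity: P = D₁ / (r − g) = £1,950.0000 / (0.072 − 0.02) = £37,500.00

£37500.00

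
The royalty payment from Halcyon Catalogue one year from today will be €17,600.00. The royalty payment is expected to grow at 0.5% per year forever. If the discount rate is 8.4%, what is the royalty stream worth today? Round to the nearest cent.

€222784.81

Growing perpetuity: P = D₁ / (r − g) = €17,600.0000 / (0.084 − 0.005) = €222,784.81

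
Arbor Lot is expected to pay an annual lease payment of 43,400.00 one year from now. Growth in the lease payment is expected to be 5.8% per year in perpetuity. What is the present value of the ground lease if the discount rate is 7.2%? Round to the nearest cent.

3100000.00

Growing perpetuity: P = D₁ / (r − g) = 43,400.0000 / (0.072 − 0.058) = 3,100,000.00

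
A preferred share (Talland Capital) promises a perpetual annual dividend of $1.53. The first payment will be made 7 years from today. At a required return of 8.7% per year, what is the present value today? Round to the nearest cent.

$10.66

Value at end of year 6: C / r = $1.53 / 0.087 = $17.5862
Discount to today: PV = $17.5862 / (1 + 0.087)^6 = $17.5862 / 1.649595 = $10.66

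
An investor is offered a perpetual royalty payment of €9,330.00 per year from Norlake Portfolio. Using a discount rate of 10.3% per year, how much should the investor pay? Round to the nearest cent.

Level perpetuity: PV = C / r = €9,330.00 / 0.103 = €90,582.52

€90582.52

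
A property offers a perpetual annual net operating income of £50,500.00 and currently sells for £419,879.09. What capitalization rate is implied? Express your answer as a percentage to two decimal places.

P = C/r ⇒ r = C/P = £50,500.00/£419,879.09 = 0.120273

12.03%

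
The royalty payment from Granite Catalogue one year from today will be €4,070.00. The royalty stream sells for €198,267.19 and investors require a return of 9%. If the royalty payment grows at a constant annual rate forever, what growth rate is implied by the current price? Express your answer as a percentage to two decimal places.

P = D₁/(r−g) ⇒ g = r − D₁/P = 0.09 − €4,070.00/€198,267.19 = 0.069472

6.95%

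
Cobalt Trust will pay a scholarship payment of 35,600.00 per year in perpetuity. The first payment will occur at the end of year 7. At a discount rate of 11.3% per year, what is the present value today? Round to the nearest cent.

Value at end of year 6: C / r = 35,600.00 / 0.113 = 315,044.2478
Discount to today: PV = 315,044.2478 / (1 + 0.113)^6 = 315,044.2478 / 1.900951 = 165,729.79

165729.79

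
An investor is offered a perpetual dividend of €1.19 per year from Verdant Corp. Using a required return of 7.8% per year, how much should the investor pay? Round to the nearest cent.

€15.26

Level perpetuity: PV = C / r = €1.19 / 0.078 = €15.26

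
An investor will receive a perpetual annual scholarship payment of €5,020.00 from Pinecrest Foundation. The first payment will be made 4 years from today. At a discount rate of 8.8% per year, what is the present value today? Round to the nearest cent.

Value at end of year 3: C / r = €5,020.00 / 0.088 = €57,045.4545
Discount to today: PV = €57,045.4545 / (1 + 0.088)^3 = €57,045.4545 / 1.287913 = €44,292.92

€44292.92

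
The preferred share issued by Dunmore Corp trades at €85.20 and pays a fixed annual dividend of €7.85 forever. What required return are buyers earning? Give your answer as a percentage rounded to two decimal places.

P = C/r ⇒ r = C/P = €7.85/€85.20 = 0.092136

9.21%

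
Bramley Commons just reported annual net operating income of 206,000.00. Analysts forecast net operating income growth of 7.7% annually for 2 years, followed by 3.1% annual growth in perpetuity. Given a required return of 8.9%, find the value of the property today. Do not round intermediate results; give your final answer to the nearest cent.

3986785.88

D_1 = 221862.00000
D_2 = 238945.37400
Terminal value at year 2: TV = D_2×(1+g_2)/(r−g_2) = 246352.68059/0.058 = 4247460.01024
P_0 = D_1/(1+r)^1 + D_2/(1+r)^2 + TV/(1+r)^2
    = 203730.02755 + 201485.06857 + 3581570.78780 = 3986785.88392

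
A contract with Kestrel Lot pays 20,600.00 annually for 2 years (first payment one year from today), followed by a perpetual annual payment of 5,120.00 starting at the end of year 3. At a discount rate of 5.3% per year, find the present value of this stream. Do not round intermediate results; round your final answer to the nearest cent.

PV of 2-year annuity: 20,600.00 × [1 − (1+0.053)^−2] / 0.053 = 38141.64568
Perpetuity value at year 2: 5,120.00 / 0.053 = 96603.77358
PV of perpetuity: 96603.77358 / (1+0.053)^2 = 87123.90825
Total PV = 38141.64568 + 87123.90825 = 125265.55393

125265.55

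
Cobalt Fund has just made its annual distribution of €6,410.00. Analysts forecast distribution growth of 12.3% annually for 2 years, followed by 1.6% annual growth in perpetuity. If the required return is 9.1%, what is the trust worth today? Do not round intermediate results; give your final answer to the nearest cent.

D_1 = 7198.43000
D_2 = 8083.83689
Terminal value at year 2: TV = D_2×(1+g_2)/(r−g_2) = 8213.17828/0.075 = 109509.04374
P_0 = D_1/(1+r)^1 + D_2/(1+r)^2 + TV/(1+r)^2
    = 6598.01100 + 6791.53653 + 92002.68150 = 105392.22903

€105392.23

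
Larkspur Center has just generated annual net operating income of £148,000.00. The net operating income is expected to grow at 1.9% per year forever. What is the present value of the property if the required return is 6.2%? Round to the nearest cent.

£3507255.81

D₁ = D₀ × (1 + g) = £148,000.00 × 1.019 = £150,812.0000
Growing perpetuity: P = D₁ / (r − g) = £150,812.0000 / (0.062 − 0.019) = £3,507,255.81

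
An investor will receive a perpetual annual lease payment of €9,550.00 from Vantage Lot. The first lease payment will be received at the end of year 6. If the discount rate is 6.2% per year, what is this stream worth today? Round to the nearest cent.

Value at end of year 5: C / r = €9,550.00 / 0.062 = €154,032.2581
Discount to today: PV = €154,032.2581 / (1 + 0.062)^5 = €154,032.2581 / 1.350898 = €114,022.12

€114022.12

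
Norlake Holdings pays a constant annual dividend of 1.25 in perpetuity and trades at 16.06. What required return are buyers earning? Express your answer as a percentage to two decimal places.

P = C/r ⇒ r = C/P = 1.25/16.06 = 0.077833

7.78%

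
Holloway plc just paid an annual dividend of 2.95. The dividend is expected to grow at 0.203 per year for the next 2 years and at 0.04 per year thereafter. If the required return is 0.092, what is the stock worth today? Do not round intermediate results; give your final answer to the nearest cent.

78.43

D_1 = 3.54885
D_2 = 4.26927
Terminal value at year 2: TV = D_2×(1+g_2)/(r−g_2) = 4.44004/0.052 = 85.38533
P_0 = D_1/(1+r)^1 + D_2/(1+r)^2 + TV/(1+r)^2
    = 3.24986 + 3.58021 + 71.60412 = 78.43418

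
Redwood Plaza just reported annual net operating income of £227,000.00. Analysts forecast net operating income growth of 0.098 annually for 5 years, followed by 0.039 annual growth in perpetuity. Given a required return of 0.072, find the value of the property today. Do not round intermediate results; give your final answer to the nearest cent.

£9277152.90

D_1 = 249246.00000
D_2 = 273672.10800
D_3 = 300491.97458
D_4 = 329940.18809
D_5 = 362274.32653
Terminal value at year 5: TV = D_5×(1+g_2)/(r−g_2) = 376403.02526/0.033 = 11406152.28063
P_0 = D_1/(1+r)^1 + D_2/(1+r)^2 + D_3/(1+r)^3 + D_4/(1+r)^4 + D_5/(1+r)^5 + TV/(1+r)^5
    = 232505.59701 + 238144.72530 + 243920.62349 + 249836.60876 + 255896.07875 + 8056849.26727 = 9277152.90059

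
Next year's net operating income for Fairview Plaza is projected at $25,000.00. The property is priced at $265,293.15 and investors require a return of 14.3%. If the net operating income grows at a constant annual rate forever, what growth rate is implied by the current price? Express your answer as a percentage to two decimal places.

P = D₁/(r−g) ⇒ g = r − D₁/P = 0.143 − $25,000.00/$265,293.15 = 0.048765

4.88%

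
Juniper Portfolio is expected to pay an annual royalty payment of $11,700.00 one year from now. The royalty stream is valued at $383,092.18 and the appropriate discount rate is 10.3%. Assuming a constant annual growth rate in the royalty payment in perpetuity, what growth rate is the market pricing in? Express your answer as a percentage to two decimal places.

P = D₁/(r−g) ⇒ g = r − D₁/P = 0.103 − $11,700.00/$383,092.18 = 0.072459

7.25%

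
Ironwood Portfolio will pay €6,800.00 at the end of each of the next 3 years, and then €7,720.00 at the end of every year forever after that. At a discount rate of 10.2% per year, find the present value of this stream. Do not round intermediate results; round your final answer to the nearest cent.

€73406.40

PV of 3-year annuity: €6,800.00 × [1 − (1+0.102)^−3] / 0.102 = 16851.22818
Perpetuity value at year 3: €7,720.00 / 0.102 = 75686.27451
PV of perpetuity: 75686.27451 / (1+0.102)^3 = 56555.17428
Total PV = 16851.22818 + 56555.17428 = 73406.40246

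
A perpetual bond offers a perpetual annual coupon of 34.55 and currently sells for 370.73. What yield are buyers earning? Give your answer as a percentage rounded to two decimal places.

9.32%

P = C/r ⇒ r = C/P = 34.55/370.73 = 0.093195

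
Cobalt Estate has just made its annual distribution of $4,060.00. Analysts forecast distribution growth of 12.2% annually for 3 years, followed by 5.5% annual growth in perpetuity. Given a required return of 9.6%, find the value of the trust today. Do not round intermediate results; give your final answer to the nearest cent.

D_1 = 4555.32000
D_2 = 5111.06904
D_3 = 5734.61946
Terminal value at year 3: TV = D_3×(1+g_2)/(r−g_2) = 6050.02353/0.041 = 147561.54959
P_0 = D_1/(1+r)^1 + D_2/(1+r)^2 + D_3/(1+r)^3 + TV/(1+r)^3
    = 4156.31387 + 4254.91256 + 4355.85026 + 112083.46406 = 124850.54074

$124850.54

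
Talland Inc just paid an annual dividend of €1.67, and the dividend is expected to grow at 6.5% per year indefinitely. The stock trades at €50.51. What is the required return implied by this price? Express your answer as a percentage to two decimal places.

10.02%

D₁ = €1.67 × 1.065 = €1.7786
P = D₁/(r − g) ⇒ r = D₁/P + g = €1.7786/€50.51 + 0.065 = 0.035212 + 0.065 = 0.100212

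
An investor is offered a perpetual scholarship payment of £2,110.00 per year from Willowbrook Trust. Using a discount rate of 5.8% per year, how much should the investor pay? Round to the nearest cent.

Level perpetuity: PV = C / r = £2,110.00 / 0.058 = £36,379.31

£36379.31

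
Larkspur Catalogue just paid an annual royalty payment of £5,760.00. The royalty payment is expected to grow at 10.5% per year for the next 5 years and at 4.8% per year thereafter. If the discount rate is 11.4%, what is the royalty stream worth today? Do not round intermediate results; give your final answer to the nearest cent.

D_1 = 6364.80000
D_2 = 7033.10400
D_3 = 7771.57992
D_4 = 8587.59581
D_5 = 9489.29337
Terminal value at year 5: TV = D_5×(1+g_2)/(r−g_2) = 9944.77945/0.066 = 150678.47657
P_0 = D_1/(1+r)^1 + D_2/(1+r)^2 + D_3/(1+r)^3 + D_4/(1+r)^4 + D_5/(1+r)^5 + TV/(1+r)^5
    = 5713.46499 + 5667.30594 + 5621.51980 + 5576.10358 + 5531.05427 + 87826.43742 = 115935.88599

£115935.89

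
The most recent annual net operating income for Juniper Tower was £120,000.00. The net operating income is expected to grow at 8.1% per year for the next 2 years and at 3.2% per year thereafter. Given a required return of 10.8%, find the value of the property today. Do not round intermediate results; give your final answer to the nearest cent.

£1782325.19

D_1 = 129720.00000
D_2 = 140227.32000
Terminal value at year 2: TV = D_2×(1+g_2)/(r−g_2) = 144714.59424/0.076 = 1904139.39789
P_0 = D_1/(1+r)^1 + D_2/(1+r)^2 + TV/(1+r)^2
    = 117075.81227 + 114222.88183 + 1551026.50065 = 1782325.19476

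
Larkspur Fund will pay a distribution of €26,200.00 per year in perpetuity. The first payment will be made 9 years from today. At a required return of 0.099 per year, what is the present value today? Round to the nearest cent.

Value at end of year 8: C / r = €26,200.00 / 0.099 = €264,646.4646
Discount to today: PV = €264,646.4646 / (1 + 0.099)^8 = €264,646.4646 / 2.128049 = €124,361.10

€124361.10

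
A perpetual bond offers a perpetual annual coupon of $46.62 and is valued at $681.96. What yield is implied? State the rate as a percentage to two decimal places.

P = C/r ⇒ r = C/P = $46.62/$681.96 = 0.068362

6.84%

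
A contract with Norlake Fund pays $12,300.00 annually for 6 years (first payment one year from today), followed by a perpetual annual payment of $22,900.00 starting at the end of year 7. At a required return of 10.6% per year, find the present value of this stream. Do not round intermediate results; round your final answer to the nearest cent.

$170672.52

PV of 6-year annuity: $12,300.00 × [1 − (1+0.106)^−6] / 0.106 = 52640.76838
Perpetuity value at year 6: $22,900.00 / 0.106 = 216037.73585
PV of perpetuity: 216037.73585 / (1+0.106)^6 = 118031.75245
Total PV = 52640.76838 + 118031.75245 = 170672.52083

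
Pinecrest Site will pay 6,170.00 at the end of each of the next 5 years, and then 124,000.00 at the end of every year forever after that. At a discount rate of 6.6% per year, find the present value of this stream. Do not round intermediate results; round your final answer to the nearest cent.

1390442.87

PV of 5-year annuity: 6,170.00 × [1 − (1+0.066)^−5] / 0.066 = 25571.49045
Perpetuity value at year 5: 124,000.00 / 0.066 = 1878787.87879
PV of perpetuity: 1878787.87879 / (1+0.066)^5 = 1364871.37696
Total PV = 25571.49045 + 1364871.37696 = 1390442.86741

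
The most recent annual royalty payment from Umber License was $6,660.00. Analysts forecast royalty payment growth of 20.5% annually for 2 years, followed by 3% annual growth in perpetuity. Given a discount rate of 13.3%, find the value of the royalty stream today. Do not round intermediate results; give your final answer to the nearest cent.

$89950.15

D_1 = 8025.30000
D_2 = 9670.48650
Terminal value at year 2: TV = D_2×(1+g_2)/(r−g_2) = 9960.60109/0.103 = 96704.86500
P_0 = D_1/(1+r)^1 + D_2/(1+r)^2 + TV/(1+r)^2
    = 7083.23036 + 7533.35621 + 75333.56210 = 89950.14867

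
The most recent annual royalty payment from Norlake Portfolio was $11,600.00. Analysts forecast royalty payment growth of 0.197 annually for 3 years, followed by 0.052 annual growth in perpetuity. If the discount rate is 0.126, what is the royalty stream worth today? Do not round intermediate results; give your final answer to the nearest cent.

$237487.34

D_1 = 13885.20000
D_2 = 16620.58440
D_3 = 19894.83953
Terminal value at year 3: TV = D_3×(1+g_2)/(r−g_2) = 20929.37118/0.074 = 282829.34030
P_0 = D_1/(1+r)^1 + D_2/(1+r)^2 + D_3/(1+r)^3 + TV/(1+r)^3
    = 12331.43872 + 13108.99836 + 13935.58706 + 198111.31878 = 237487.34292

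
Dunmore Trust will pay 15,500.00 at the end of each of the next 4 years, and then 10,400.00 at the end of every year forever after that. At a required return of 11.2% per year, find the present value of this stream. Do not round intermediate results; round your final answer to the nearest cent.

PV of 4-year annuity: 15,500.00 × [1 − (1+0.112)^−4] / 0.112 = 47883.28195
Perpetuity value at year 4: 10,400.00 / 0.112 = 92857.14286
PV of perpetuity: 92857.14286 / (1+0.112)^4 = 60729.00529
Total PV = 47883.28195 + 60729.00529 = 108612.28724

108612.29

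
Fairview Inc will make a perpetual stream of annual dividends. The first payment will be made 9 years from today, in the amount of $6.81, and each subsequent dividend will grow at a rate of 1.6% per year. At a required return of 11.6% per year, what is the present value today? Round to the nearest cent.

Value at end of year 8: C₁ / (r − g) = $6.81 / (0.116 − 0.016) = $68.1000
Discount to today: PV = $68.1000 / (1 + 0.116)^8 = $68.1000 / 2.406099 = $28.30

$28.30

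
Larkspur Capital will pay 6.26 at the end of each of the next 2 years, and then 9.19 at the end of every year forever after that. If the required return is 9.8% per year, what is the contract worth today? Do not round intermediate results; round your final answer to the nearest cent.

88.68

PV of 2-year annuity: 6.26 × [1 − (1+0.098)^−2] / 0.098 = 10.89369
Perpetuity value at year 2: 9.19 / 0.098 = 93.77551
PV of perpetuity: 93.77551 / (1+0.098)^2 = 77.78301
Total PV = 10.89369 + 77.78301 = 88.67670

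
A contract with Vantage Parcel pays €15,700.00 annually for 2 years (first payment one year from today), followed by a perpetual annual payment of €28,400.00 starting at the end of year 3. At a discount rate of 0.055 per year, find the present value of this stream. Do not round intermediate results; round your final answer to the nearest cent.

€492915.38

PV of 2-year annuity: €15,700.00 × [1 − (1+0.055)^−2] / 0.055 = 28987.21951
Perpetuity value at year 2: €28,400.00 / 0.055 = 516363.63636
PV of perpetuity: 516363.63636 / (1+0.055)^2 = 463928.15648
Total PV = 28987.21951 + 463928.15648 = 492915.37599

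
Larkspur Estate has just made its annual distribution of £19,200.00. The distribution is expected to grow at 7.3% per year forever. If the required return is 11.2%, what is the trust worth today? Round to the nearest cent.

D₁ = D₀ × (1 + g) = £19,200.00 × 1.073 = £20,601.6000
Growing perpetuity: P = D₁ / (r − g) = £20,601.6000 / (0.112 − 0.073) = £528,246.15

£528246.15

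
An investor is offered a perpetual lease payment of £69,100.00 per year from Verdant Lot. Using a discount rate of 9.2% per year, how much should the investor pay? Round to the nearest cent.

Level perpetuity: PV = C / r = £69,100.00 / 0.092 = £751,086.96

£751086.96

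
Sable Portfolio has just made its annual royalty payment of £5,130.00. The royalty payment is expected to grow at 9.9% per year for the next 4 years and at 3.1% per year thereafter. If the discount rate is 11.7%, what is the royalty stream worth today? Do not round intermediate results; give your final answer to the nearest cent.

£77337.47

D_1 = 5637.87000
D_2 = 6196.01913
D_3 = 6809.42502
D_4 = 7483.55810
Terminal value at year 4: TV = D_4×(1+g_2)/(r−g_2) = 7715.54840/0.086 = 89715.67910
P_0 = D_1/(1+r)^1 + D_2/(1+r)^2 + D_3/(1+r)^3 + D_4/(1+r)^4 + TV/(1+r)^4
    = 5047.33214 + 4965.99644 + 4885.97143 + 4807.23599 + 57630.93378 = 77337.46977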